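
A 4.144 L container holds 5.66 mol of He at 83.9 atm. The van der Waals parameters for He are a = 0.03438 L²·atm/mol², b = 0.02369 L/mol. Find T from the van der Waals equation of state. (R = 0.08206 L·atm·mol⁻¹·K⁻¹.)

T ≈ 724.9 K

T = (P + a n²/V²)(V − nb)/(nR)
P + a n²/V² = 83.9 + (0.03438)(5.66)²/(4.144)² = 83.964 atm
V − nb = 4.144 − (5.66)(0.02369) = 4.0099 L
T = (83.964)(4.0099)/((5.66)(0.08206)) = 724.9 K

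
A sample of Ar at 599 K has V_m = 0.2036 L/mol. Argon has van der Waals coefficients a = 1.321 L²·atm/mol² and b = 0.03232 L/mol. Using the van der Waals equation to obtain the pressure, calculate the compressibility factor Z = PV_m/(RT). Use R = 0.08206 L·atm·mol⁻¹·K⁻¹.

Z ≈ 1.057

P = RT/(V_m − b) − a/V_m² = (0.08206)(599)/(0.2036 − 0.03232) − 1.321/(0.2036)²
  = 49.154/0.17128 − 31.867 = 286.98 − 31.867 = 255.11 atm
Z = PV_m/(RT) = (255.11)(0.2036)/((0.08206)(599)) = 51.940/49.154 = 1.057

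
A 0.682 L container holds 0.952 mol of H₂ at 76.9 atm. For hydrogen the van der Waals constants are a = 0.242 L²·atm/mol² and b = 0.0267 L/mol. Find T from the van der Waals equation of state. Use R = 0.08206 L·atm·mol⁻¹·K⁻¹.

T = (P + a n²/V²)(V − nb)/(nR)
P + a n²/V² = 76.9 + (0.242)(0.952)²/(0.682)² = 77.372 atm
V − nb = 0.682 − (0.952)(0.0267) = 0.65658 L
T = (77.372)(0.65658)/((0.952)(0.08206)) = 650.3 K

T ≈ 650.3 K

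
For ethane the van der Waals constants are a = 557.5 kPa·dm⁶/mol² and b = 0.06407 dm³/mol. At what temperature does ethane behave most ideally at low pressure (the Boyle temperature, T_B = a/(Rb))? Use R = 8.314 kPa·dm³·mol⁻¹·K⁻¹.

T_B ≈ 1047 K

For a van der Waals gas the second virial coefficient B₂ = b − a/(RT) vanishes at T_B = a/(Rb).
T_B = 557.5/(8.314×0.06407) = 557.5/0.53268 = 1047 K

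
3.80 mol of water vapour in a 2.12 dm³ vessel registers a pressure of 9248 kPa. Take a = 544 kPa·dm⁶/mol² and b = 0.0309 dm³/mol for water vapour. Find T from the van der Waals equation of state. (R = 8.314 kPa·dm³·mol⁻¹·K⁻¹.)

T = (P + a n²/V²)(V − nb)/(nR)
P + a n²/V² = 9248 + (544)(3.80)²/(2.12)² = 10996 kPa
V − nb = 2.12 − (3.80)(0.0309) = 2.0026 dm³
T = (10996)(2.0026)/((3.80)(8.314)) = 697.0 K

T ≈ 697.0 K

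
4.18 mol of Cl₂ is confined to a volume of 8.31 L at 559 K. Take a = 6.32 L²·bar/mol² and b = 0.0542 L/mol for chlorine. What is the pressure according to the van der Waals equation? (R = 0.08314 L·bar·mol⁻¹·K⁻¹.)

P ≈ 22.43 bar

P = nRT/(V − nb) − a n²/V²
nRT/(V − nb) = (4.18)(0.08314)(559)/(8.31 − 4.18×0.0542) = 194.27/8.0834 = 24.033 bar
a n²/V² = (6.32)(4.18)²/(8.31)² = 1.5991 bar
P = 24.033 − 1.5991 = 22.43 bar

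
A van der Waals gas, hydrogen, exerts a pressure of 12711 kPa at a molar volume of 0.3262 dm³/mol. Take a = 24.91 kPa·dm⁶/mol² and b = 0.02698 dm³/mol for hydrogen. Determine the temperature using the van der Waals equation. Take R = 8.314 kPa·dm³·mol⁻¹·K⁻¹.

T = (P + a/V_m²)(V_m − b)/R
P + a/V_m² = 12711 + 24.91/(0.3262)² = 12945 kPa
V_m − b = 0.3262 − 0.02698 = 0.29922 dm³/mol
T = (12945)(0.29922)/8.314 = 465.9 K

T ≈ 465.9 K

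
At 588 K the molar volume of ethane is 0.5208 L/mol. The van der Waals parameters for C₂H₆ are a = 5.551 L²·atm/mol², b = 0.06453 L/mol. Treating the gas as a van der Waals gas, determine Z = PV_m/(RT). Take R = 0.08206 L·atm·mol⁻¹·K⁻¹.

P = RT/(V_m − b) − a/V_m² = (0.08206)(588)/(0.5208 − 0.06453) − 5.551/(0.5208)²
  = 48.251/0.45627 − 20.466 = 105.75 − 20.466 = 85.28 atm
Z = PV_m/(RT) = (85.28)(0.5208)/((0.08206)(588)) = 44.414/48.251 = 0.9205

Z ≈ 0.9205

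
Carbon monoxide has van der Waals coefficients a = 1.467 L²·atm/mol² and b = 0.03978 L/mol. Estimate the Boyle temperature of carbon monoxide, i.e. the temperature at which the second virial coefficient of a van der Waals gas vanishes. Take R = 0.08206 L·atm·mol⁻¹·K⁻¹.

For a van der Waals gas the second virial coefficient B₂ = b − a/(RT) vanishes at T_B = a/(Rb).
T_B = 1.467/(0.08206×0.03978) = 1.467/0.0032643 = 449.4 K

T_B ≈ 449.4 K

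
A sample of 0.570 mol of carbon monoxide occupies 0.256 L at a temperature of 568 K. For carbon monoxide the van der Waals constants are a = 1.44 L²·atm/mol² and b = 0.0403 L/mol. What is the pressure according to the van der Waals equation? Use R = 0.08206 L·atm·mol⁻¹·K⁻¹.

P ≈ 106.9 atm

P = nRT/(V − nb) − a n²/V²
nRT/(V − nb) = (0.570)(0.08206)(568)/(0.256 − 0.570×0.0403) = 26.568/0.23303 = 114.01 atm
a n²/V² = (1.44)(0.570)²/(0.256)² = 7.1389 atm
P = 114.01 − 7.1389 = 106.9 atm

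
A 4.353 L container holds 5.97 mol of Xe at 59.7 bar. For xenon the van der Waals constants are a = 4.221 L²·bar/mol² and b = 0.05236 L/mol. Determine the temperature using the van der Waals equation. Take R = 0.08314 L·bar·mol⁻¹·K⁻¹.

T ≈ 550.6 K

T = (P + a n²/V²)(V − nb)/(nR)
P + a n²/V² = 59.7 + (4.221)(5.97)²/(4.353)² = 67.639 bar
V − nb = 4.353 − (5.97)(0.05236) = 4.0404 L
T = (67.639)(4.0404)/((5.97)(0.08314)) = 550.6 K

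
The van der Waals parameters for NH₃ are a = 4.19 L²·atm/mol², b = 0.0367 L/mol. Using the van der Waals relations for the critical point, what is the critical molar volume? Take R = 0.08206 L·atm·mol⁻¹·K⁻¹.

For a van der Waals gas, V_m,c = 3b.
V_m,c = 3×0.0367 = 0.1101 L/mol

V_m,c ≈ 0.1101 L/mol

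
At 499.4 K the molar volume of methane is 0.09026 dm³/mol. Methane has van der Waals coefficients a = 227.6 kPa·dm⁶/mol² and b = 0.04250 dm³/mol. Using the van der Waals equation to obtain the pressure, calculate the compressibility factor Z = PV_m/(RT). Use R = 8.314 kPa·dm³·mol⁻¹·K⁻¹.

Z ≈ 1.283

P = RT/(V_m − b) − a/V_m² = (8.314)(499.4)/(0.09026 − 0.04250) − 227.6/(0.09026)²
  = 4152.0/0.047760 − 27937 = 86935 − 27937 = 58998 kPa
Z = PV_m/(RT) = (58998)(0.09026)/((8.314)(499.4)) = 5325.2/4152.0 = 1.283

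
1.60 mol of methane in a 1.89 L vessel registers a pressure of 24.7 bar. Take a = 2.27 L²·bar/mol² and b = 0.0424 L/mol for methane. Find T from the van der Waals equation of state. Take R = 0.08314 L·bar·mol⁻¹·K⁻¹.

T ≈ 360.6 K

T = (P + a n²/V²)(V − nb)/(nR)
P + a n²/V² = 24.7 + (2.27)(1.60)²/(1.89)² = 26.327 bar
V − nb = 1.89 − (1.60)(0.0424) = 1.8222 L
T = (26.327)(1.8222)/((1.60)(0.08314)) = 360.6 K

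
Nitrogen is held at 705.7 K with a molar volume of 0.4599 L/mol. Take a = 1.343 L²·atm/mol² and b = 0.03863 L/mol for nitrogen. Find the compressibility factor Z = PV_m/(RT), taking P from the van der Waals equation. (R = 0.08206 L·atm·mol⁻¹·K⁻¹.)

Z ≈ 1.041

P = RT/(V_m − b) − a/V_m² = (0.08206)(705.7)/(0.4599 − 0.03863) − 1.343/(0.4599)²
  = 57.910/0.42127 − 6.3496 = 137.47 − 6.3496 = 131.12 atm
Z = PV_m/(RT) = (131.12)(0.4599)/((0.08206)(705.7)) = 60.302/57.910 = 1.041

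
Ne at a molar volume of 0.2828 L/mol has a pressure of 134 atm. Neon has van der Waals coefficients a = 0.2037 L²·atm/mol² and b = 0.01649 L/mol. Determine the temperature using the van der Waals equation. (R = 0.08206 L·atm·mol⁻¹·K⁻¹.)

T = (P + a/V_m²)(V_m − b)/R
P + a/V_m² = 134 + 0.2037/(0.2828)² = 136.55 atm
V_m − b = 0.2828 − 0.01649 = 0.26631 L/mol
T = (136.55)(0.26631)/0.08206 = 443.1 K

T ≈ 443.1 K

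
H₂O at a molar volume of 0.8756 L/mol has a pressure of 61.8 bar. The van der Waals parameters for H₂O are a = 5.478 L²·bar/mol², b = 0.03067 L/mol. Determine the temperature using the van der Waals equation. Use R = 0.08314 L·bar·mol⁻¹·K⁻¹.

T = (P + a/V_m²)(V_m − b)/R
P + a/V_m² = 61.8 + 5.478/(0.8756)² = 68.945 bar
V_m − b = 0.8756 − 0.03067 = 0.84493 L/mol
T = (68.945)(0.84493)/0.08314 = 700.7 K

T ≈ 700.7 K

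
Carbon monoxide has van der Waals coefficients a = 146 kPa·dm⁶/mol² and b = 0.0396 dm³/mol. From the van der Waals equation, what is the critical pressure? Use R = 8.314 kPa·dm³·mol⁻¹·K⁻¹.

For a van der Waals gas, P_c = a/(27b²).
P_c = 146/(27×(0.0396)²) = 146/0.042340 = 3448 kPa

P_c ≈ 3448 kPa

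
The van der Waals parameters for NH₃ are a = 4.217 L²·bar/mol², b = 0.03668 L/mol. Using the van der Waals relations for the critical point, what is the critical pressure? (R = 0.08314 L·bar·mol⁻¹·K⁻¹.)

P_c ≈ 116.1 bar

For a van der Waals gas, P_c = a/(27b²).
P_c = 4.217/(27×(0.03668)²) = 4.217/0.036326 = 116.1 bar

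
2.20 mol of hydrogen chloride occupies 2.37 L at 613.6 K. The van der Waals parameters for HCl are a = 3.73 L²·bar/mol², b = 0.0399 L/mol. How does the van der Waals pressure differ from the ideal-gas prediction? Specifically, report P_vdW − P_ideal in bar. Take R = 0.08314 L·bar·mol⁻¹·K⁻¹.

Ideal: P_ideal = nRT/V = (2.20)(0.08314)(613.6)/2.37 = 47.3554 bar
vdW: P = nRT/(V − nb) − a n²/V² = 112.232/2.28222 − 18.0532/5.61690 = 49.1767 − 3.21409 = 45.9626 bar
ΔP = 45.9626 − 47.3554 = -1.393 bar

ΔP ≈ -1.393 bar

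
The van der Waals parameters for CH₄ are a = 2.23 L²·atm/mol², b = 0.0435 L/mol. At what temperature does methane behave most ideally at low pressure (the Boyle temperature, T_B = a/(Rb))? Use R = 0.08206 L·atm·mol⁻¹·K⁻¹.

For a van der Waals gas the second virial coefficient B₂ = b − a/(RT) vanishes at T_B = a/(Rb).
T_B = 2.23/(0.08206×0.0435) = 2.23/0.0035696 = 624.7 K

T_B ≈ 624.7 K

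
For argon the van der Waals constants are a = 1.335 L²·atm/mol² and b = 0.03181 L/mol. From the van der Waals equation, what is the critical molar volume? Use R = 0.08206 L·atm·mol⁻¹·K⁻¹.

V_m,c ≈ 0.09543 L/mol

For a van der Waals gas, V_m,c = 3b.
V_m,c = 3×0.03181 = 0.09543 L/mol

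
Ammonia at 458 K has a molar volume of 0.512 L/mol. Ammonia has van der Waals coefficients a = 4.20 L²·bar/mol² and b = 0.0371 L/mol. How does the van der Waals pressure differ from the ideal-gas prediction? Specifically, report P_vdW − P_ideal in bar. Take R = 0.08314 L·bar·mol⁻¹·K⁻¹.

ΔP ≈ -10.21 bar

Ideal: P_ideal = RT/V_m = (0.08314)(458)/0.512 = 74.3713 bar
vdW: P = RT/(V_m − b) − a/V_m² = 38.0781/0.474900 − 4.20/0.262144 = 80.1813 − 16.0217 = 64.1596 bar
ΔP = 64.1596 − 74.3713 = -10.21 bar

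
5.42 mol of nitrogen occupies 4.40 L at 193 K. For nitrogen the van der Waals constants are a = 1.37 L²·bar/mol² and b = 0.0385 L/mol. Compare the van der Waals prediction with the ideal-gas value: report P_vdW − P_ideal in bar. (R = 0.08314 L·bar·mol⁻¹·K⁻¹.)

ΔP ≈ -1.095 bar

Ideal: P_ideal = nRT/V = (5.42)(0.08314)(193)/4.40 = 19.7658 bar
vdW: P = nRT/(V − nb) − a n²/V² = 86.9694/4.19133 − 40.2457/19.3600 = 20.7498 − 2.07881 = 18.6710 bar
ΔP = 18.6710 − 19.7658 = -1.095 bar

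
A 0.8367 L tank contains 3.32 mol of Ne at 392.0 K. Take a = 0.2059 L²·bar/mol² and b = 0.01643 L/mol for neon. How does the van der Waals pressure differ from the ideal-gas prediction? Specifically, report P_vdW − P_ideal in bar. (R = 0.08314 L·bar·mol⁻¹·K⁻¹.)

Ideal: P_ideal = nRT/V = (3.32)(0.08314)(392.0)/0.8367 = 129.320 bar
vdW: P = nRT/(V − nb) − a n²/V² = 108.202/0.782152 − 2.26951/0.700067 = 138.339 − 3.24185 = 135.097 bar
ΔP = 135.097 − 129.320 = 5.78 bar

ΔP ≈ 5.78 bar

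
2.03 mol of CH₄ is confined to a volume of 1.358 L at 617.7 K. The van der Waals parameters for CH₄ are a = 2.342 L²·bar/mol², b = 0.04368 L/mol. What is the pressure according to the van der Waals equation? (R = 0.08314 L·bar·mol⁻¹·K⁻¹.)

P ≈ 76.90 bar

P = nRT/(V − nb) − a n²/V²
nRT/(V − nb) = (2.03)(0.08314)(617.7)/(1.358 − 2.03×0.04368) = 104.25/1.2693 = 82.132 bar
a n²/V² = (2.342)(2.03)²/(1.358)² = 5.2333 bar
P = 82.132 − 5.2333 = 76.90 bar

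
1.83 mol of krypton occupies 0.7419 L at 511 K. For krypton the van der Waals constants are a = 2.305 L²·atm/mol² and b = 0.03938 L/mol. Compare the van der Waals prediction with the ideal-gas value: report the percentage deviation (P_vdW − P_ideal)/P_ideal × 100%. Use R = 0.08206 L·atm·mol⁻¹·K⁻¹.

-2.80 %

Ideal: P_ideal = nRT/V = (1.83)(0.08206)(511)/0.7419 = 103.433 atm
vdW: P = nRT/(V − nb) − a n²/V² = 76.7368/0.669835 − 7.71921/0.550416 = 114.561 − 14.0243 = 100.537 atm
% deviation = (100.537 − 103.433)/103.433 × 100% = -2.80%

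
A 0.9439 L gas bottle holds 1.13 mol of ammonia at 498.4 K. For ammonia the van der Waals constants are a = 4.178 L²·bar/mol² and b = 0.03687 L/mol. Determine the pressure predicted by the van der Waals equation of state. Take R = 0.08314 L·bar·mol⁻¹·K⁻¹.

P = nRT/(V − nb) − a n²/V²
nRT/(V − nb) = (1.13)(0.08314)(498.4)/(0.9439 − 1.13×0.03687) = 46.824/0.90224 = 51.897 bar
a n²/V² = (4.178)(1.13)²/(0.9439)² = 5.9879 bar
P = 51.897 − 5.9879 = 45.91 bar

P ≈ 45.91 bar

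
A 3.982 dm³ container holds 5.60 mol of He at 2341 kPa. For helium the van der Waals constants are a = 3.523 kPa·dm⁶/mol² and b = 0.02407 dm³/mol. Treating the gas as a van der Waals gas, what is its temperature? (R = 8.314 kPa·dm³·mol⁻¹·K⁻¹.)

T ≈ 194.0 K

T = (P + a n²/V²)(V − nb)/(nR)
P + a n²/V² = 2341 + (3.523)(5.60)²/(3.982)² = 2348.0 kPa
V − nb = 3.982 − (5.60)(0.02407) = 3.8472 dm³
T = (2348.0)(3.8472)/((5.60)(8.314)) = 194.0 K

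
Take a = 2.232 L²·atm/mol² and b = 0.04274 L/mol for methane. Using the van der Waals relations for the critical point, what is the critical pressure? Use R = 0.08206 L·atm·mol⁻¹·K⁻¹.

P_c ≈ 45.25 atm

For a van der Waals gas, P_c = a/(27b²).
P_c = 2.232/(27×(0.04274)²) = 2.232/0.049321 = 45.25 atm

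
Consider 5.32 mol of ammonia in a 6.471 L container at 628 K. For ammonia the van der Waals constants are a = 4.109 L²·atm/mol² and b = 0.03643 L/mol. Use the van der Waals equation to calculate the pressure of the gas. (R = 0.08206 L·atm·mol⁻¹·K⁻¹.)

P ≈ 40.90 atm

P = nRT/(V − nb) − a n²/V²
nRT/(V − nb) = (5.32)(0.08206)(628)/(6.471 − 5.32×0.03643) = 274.16/6.2772 = 43.676 atm
a n²/V² = (4.109)(5.32)²/(6.471)² = 2.7773 atm
P = 43.676 − 2.7773 = 40.90 atm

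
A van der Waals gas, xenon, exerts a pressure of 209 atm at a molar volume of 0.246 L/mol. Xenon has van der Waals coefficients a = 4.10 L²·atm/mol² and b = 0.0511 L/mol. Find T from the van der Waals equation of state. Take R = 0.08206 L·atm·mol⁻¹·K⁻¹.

T ≈ 657.3 K

T = (P + a/V_m²)(V_m − b)/R
P + a/V_m² = 209 + 4.10/(0.246)² = 276.75 atm
V_m − b = 0.246 − 0.0511 = 0.19490 L/mol
T = (276.75)(0.19490)/0.08206 = 657.3 K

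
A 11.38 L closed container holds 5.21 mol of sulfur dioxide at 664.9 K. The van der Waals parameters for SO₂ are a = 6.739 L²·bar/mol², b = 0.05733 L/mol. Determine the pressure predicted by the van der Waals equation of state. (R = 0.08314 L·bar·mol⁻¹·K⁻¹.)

P ≈ 24.58 bar

P = nRT/(V − nb) − a n²/V²
nRT/(V − nb) = (5.21)(0.08314)(664.9)/(11.38 − 5.21×0.05733) = 288.01/11.081 = 25.991 bar
a n²/V² = (6.739)(5.21)²/(11.38)² = 1.4125 bar
P = 25.991 − 1.4125 = 24.58 bar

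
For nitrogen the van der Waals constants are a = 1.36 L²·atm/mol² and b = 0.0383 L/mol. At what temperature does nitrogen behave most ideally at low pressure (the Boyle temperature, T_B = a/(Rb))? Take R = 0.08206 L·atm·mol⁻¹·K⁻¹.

T_B ≈ 432.7 K

For a van der Waals gas the second virial coefficient B₂ = b − a/(RT) vanishes at T_B = a/(Rb).
T_B = 1.36/(0.08206×0.0383) = 1.36/0.0031429 = 432.7 K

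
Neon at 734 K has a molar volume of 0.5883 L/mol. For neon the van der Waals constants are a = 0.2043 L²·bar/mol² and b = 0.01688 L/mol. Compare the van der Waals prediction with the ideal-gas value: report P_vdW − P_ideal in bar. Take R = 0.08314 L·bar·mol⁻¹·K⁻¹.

ΔP ≈ 2.47 bar

Ideal: P_ideal = RT/V_m = (0.08314)(734)/0.5883 = 103.731 bar
vdW: P = RT/(V_m − b) − a/V_m² = 61.0248/0.571420 − 0.2043/0.346097 = 106.795 − 0.590297 = 106.205 bar
ΔP = 106.205 − 103.731 = 2.47 bar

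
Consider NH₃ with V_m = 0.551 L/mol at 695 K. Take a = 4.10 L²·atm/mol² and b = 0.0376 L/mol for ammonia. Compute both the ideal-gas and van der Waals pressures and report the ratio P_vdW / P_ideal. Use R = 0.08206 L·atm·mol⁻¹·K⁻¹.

P_vdW / P_ideal ≈ 0.9428

Ideal: P_ideal = RT/V_m = (0.08206)(695)/0.551 = 103.506 atm
vdW: P = RT/(V_m − b) − a/V_m² = 57.0317/0.513400 − 4.10/0.303601 = 111.086 − 13.5046 = 97.581 atm
Ratio = 97.581/103.506 = 0.9428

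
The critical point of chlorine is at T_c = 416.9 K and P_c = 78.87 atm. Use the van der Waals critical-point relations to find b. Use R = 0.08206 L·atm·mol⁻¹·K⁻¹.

b ≈ 0.05422 L/mol

From T_c = 8a/(27Rb) and P_c = a/(27b²): b = R T_c/(8 P_c).
b = (0.08206)(416.9)/(8×78.87) = 34.211/630.96 = 0.05422 L/mol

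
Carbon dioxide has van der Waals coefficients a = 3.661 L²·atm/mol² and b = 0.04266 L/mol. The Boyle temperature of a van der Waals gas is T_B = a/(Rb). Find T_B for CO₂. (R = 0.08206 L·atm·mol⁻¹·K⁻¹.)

For a van der Waals gas the second virial coefficient B₂ = b − a/(RT) vanishes at T_B = a/(Rb).
T_B = 3.661/(0.08206×0.04266) = 3.661/0.0035007 = 1046 K

T_B ≈ 1046 K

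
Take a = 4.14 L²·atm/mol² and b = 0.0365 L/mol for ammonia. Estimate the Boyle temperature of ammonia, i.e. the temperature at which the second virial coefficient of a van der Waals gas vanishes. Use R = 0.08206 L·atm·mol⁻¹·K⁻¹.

T_B ≈ 1382 K

For a van der Waals gas the second virial coefficient B₂ = b − a/(RT) vanishes at T_B = a/(Rb).
T_B = 4.14/(0.08206×0.0365) = 4.14/0.0029952 = 1382 K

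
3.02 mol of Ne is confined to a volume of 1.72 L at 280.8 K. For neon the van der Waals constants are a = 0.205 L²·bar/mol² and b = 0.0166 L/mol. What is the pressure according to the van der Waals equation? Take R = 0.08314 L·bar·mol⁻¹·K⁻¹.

P ≈ 41.59 bar

P = nRT/(V − nb) − a n²/V²
nRT/(V − nb) = (3.02)(0.08314)(280.8)/(1.72 − 3.02×0.0166) = 70.504/1.6699 = 42.220 bar
a n²/V² = (0.205)(3.02)²/(1.72)² = 0.63199 bar
P = 42.220 − 0.63199 = 41.59 bar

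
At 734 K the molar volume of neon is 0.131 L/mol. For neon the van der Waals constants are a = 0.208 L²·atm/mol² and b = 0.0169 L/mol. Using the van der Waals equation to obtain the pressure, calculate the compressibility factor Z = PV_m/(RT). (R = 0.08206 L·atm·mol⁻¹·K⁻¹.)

P = RT/(V_m − b) − a/V_m² = (0.08206)(734)/(0.131 − 0.0169) − 0.208/(0.131)²
  = 60.232/0.11410 − 12.121 = 527.89 − 12.121 = 515.77 atm
Z = PV_m/(RT) = (515.77)(0.131)/((0.08206)(734)) = 67.566/60.232 = 1.122

Z ≈ 1.122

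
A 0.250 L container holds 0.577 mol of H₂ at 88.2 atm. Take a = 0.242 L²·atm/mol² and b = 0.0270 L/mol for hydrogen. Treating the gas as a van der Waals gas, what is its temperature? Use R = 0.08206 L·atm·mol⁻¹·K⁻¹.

T = (P + a n²/V²)(V − nb)/(nR)
P + a n²/V² = 88.2 + (0.242)(0.577)²/(0.250)² = 89.489 atm
V − nb = 0.250 − (0.577)(0.0270) = 0.23442 L
T = (89.489)(0.23442)/((0.577)(0.08206)) = 443.1 K

T ≈ 443.1 K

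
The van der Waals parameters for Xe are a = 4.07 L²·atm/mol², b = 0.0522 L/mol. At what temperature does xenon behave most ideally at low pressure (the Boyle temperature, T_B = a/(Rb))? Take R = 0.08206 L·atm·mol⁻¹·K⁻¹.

T_B ≈ 950.2 K

For a van der Waals gas the second virial coefficient B₂ = b − a/(RT) vanishes at T_B = a/(Rb).
T_B = 4.07/(0.08206×0.0522) = 4.07/0.0042835 = 950.2 K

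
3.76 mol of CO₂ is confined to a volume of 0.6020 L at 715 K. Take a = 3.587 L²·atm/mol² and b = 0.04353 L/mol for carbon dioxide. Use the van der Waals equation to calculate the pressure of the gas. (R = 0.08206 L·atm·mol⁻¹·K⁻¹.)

P = nRT/(V − nb) − a n²/V²
nRT/(V − nb) = (3.76)(0.08206)(715)/(0.6020 − 3.76×0.04353) = 220.61/0.43833 = 503.30 atm
a n²/V² = (3.587)(3.76)²/(0.6020)² = 139.93 atm
P = 503.30 − 139.93 = 363.4 atm

P ≈ 363.4 atm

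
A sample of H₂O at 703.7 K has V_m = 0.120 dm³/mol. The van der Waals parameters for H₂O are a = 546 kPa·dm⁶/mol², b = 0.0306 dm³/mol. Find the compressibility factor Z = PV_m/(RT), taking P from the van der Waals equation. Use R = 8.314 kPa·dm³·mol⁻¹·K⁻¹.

P = RT/(V_m − b) − a/V_m² = (8.314)(703.7)/(0.120 − 0.0306) − 546/(0.120)²
  = 5850.6/0.089400 − 37917 = 65443 − 37917 = 27526 kPa
Z = PV_m/(RT) = (27526)(0.120)/((8.314)(703.7)) = 3303.1/5850.6 = 0.5646

Z ≈ 0.5646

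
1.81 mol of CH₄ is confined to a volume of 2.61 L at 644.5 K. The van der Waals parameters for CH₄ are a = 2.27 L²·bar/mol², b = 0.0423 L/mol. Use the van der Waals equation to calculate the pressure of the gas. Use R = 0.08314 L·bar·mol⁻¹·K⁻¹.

P ≈ 37.19 bar

P = nRT/(V − nb) − a n²/V²
nRT/(V − nb) = (1.81)(0.08314)(644.5)/(2.61 − 1.81×0.0423) = 96.987/2.5334 = 38.283 bar
a n²/V² = (2.27)(1.81)²/(2.61)² = 1.0917 bar
P = 38.283 − 1.0917 = 37.19 bar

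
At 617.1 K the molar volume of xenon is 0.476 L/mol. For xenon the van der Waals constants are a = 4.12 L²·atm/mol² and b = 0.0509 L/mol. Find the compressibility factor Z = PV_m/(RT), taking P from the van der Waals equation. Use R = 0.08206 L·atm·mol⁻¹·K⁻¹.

P = RT/(V_m − b) − a/V_m² = (0.08206)(617.1)/(0.476 − 0.0509) − 4.12/(0.476)²
  = 50.639/0.42510 − 18.184 = 119.12 − 18.184 = 100.94 atm
Z = PV_m/(RT) = (100.94)(0.476)/((0.08206)(617.1)) = 48.047/50.639 = 0.9488

Z ≈ 0.9488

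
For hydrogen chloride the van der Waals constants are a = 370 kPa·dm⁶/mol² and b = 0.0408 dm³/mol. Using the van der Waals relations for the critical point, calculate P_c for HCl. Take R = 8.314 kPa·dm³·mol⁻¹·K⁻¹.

P_c ≈ 8232 kPa

For a van der Waals gas, P_c = a/(27b²).
P_c = 370/(27×(0.0408)²) = 370/0.044945 = 8232 kPa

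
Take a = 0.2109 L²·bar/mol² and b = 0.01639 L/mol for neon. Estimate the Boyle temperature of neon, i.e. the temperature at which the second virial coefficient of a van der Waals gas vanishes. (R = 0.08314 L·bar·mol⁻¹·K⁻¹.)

For a van der Waals gas the second virial coefficient B₂ = b − a/(RT) vanishes at T_B = a/(Rb).
T_B = 0.2109/(0.08314×0.01639) = 0.2109/0.0013627 = 154.8 K

T_B ≈ 154.8 K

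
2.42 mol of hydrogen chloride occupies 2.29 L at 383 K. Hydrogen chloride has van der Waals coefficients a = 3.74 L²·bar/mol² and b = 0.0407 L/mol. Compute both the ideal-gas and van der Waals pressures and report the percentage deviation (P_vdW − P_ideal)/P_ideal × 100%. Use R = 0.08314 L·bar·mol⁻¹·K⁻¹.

Ideal: P_ideal = nRT/V = (2.42)(0.08314)(383)/2.29 = 33.6503 bar
vdW: P = nRT/(V − nb) − a n²/V² = 77.0591/2.19151 − 21.9029/5.24410 = 35.1626 − 4.17667 = 30.9859 bar
% deviation = (30.9859 − 33.6503)/33.6503 × 100% = -7.92%

-7.92 %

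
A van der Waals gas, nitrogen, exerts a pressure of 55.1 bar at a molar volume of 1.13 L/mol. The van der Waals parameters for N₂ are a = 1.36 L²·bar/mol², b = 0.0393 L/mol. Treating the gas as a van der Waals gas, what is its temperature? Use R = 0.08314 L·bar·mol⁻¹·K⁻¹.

T = (P + a/V_m²)(V_m − b)/R
P + a/V_m² = 55.1 + 1.36/(1.13)² = 56.165 bar
V_m − b = 1.13 − 0.0393 = 1.0907 L/mol
T = (56.165)(1.0907)/0.08314 = 736.8 K

T ≈ 736.8 K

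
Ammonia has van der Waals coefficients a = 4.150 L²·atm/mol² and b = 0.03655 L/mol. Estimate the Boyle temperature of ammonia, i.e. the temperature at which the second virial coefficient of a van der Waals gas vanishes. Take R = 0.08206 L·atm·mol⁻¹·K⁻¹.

T_B ≈ 1384 K

For a van der Waals gas the second virial coefficient B₂ = b − a/(RT) vanishes at T_B = a/(Rb).
T_B = 4.150/(0.08206×0.03655) = 4.150/0.0029993 = 1384 K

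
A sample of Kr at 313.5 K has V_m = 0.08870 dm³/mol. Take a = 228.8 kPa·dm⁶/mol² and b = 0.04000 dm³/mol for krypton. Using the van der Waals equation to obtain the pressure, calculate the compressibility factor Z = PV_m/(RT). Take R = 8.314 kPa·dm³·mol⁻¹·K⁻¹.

Z ≈ 0.8317

P = RT/(V_m − b) − a/V_m² = (8.314)(313.5)/(0.08870 − 0.04000) − 228.8/(0.08870)²
  = 2606.4/0.048700 − 29081 = 53520 − 29081 = 24439 kPa
Z = PV_m/(RT) = (24439)(0.08870)/((8.314)(313.5)) = 2167.7/2606.4 = 0.8317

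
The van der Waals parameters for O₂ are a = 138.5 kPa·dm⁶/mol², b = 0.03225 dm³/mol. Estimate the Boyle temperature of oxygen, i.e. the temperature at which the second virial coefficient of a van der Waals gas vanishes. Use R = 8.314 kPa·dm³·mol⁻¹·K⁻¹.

T_B ≈ 516.5 K

For a van der Waals gas the second virial coefficient B₂ = b − a/(RT) vanishes at T_B = a/(Rb).
T_B = 138.5/(8.314×0.03225) = 138.5/0.26813 = 516.5 K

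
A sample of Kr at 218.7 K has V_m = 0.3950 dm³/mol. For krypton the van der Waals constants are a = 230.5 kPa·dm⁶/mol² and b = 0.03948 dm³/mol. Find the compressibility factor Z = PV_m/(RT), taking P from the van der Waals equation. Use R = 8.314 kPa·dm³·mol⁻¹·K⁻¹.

Z ≈ 0.7901

P = RT/(V_m − b) − a/V_m² = (8.314)(218.7)/(0.3950 − 0.03948) − 230.5/(0.3950)²
  = 1818.3/0.35552 − 1477.3 = 5114.5 − 1477.3 = 3637.2 kPa
Z = PV_m/(RT) = (3637.2)(0.3950)/((8.314)(218.7)) = 1436.7/1818.3 = 0.7901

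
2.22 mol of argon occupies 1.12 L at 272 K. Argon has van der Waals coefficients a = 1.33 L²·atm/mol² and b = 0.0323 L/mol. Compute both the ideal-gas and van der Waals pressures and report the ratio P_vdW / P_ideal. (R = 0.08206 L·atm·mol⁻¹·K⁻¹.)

Ideal: P_ideal = nRT/V = (2.22)(0.08206)(272)/1.12 = 44.2421 atm
vdW: P = nRT/(V − nb) − a n²/V² = 49.5511/1.04829 − 6.55477/1.25440 = 47.2685 − 5.22542 = 42.0431 atm
Ratio = 42.0431/44.2421 = 0.9503

P_vdW / P_ideal ≈ 0.9503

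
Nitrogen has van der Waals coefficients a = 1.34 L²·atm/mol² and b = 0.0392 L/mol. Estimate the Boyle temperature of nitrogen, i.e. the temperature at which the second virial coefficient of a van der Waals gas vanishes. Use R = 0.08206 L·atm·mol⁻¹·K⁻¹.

For a van der Waals gas the second virial coefficient B₂ = b − a/(RT) vanishes at T_B = a/(Rb).
T_B = 1.34/(0.08206×0.0392) = 1.34/0.0032168 = 416.6 K

T_B ≈ 416.6 K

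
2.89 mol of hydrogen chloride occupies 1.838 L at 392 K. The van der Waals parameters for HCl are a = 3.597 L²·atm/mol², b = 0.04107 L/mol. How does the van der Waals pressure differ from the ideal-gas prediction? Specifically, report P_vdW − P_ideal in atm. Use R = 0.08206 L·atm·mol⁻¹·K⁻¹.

Ideal: P_ideal = nRT/V = (2.89)(0.08206)(392)/1.838 = 50.5790 atm
vdW: P = nRT/(V − nb) − a n²/V² = 92.9641/1.71931 − 30.0425/3.37824 = 54.0706 − 8.89294 = 45.1777 atm
ΔP = 45.1777 − 50.5790 = -5.401 atm

ΔP ≈ -5.401 atm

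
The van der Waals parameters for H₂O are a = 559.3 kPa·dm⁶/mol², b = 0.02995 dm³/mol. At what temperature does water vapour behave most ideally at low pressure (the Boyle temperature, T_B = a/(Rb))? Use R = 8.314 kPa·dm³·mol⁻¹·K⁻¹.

For a van der Waals gas the second virial coefficient B₂ = b − a/(RT) vanishes at T_B = a/(Rb).
T_B = 559.3/(8.314×0.02995) = 559.3/0.24900 = 2246 K

T_B ≈ 2246 K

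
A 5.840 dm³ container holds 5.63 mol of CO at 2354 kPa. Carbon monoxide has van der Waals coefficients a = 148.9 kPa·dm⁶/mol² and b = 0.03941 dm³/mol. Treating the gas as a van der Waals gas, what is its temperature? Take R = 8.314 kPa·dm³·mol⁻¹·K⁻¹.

T = (P + a n²/V²)(V − nb)/(nR)
P + a n²/V² = 2354 + (148.9)(5.63)²/(5.840)² = 2492.4 kPa
V − nb = 5.840 − (5.63)(0.03941) = 5.6181 dm³
T = (2492.4)(5.6181)/((5.63)(8.314)) = 299.1 K

T ≈ 299.1 K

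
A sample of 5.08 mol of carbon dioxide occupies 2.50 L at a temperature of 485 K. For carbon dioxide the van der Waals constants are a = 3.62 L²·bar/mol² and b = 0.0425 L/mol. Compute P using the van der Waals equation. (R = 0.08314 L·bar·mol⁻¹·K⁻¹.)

P ≈ 74.73 bar

P = nRT/(V − nb) − a n²/V²
nRT/(V − nb) = (5.08)(0.08314)(485)/(2.50 − 5.08×0.0425) = 204.84/2.2841 = 89.681 bar
a n²/V² = (3.62)(5.08)²/(2.50)² = 14.947 bar
P = 89.681 − 14.947 = 74.73 bar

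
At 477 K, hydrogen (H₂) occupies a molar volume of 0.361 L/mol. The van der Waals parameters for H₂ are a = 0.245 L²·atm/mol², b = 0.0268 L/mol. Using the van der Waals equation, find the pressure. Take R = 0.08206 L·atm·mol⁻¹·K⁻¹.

P ≈ 115.2 atm

P = RT/(V_m − b) − a/V_m²
RT/(V_m − b) = (0.08206)(477)/(0.361 − 0.0268) = 39.143/0.33420 = 117.12 atm
a/V_m² = 0.245/(0.361)² = 1.8800 atm
P = 117.12 − 1.8800 = 115.2 atm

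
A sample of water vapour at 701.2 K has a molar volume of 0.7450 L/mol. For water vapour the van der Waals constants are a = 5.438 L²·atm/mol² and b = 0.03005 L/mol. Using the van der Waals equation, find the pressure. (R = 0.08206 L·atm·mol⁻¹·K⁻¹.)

P = RT/(V_m − b) − a/V_m²
RT/(V_m − b) = (0.08206)(701.2)/(0.7450 − 0.03005) = 57.540/0.71495 = 80.481 atm
a/V_m² = 5.438/(0.7450)² = 9.7978 atm
P = 80.481 − 9.7978 = 70.68 atm

P ≈ 70.68 atm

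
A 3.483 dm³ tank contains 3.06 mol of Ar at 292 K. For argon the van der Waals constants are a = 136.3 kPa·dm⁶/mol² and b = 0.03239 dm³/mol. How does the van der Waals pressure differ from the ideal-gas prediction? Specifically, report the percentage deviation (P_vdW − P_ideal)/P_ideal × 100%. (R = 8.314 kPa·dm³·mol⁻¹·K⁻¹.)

Ideal: P_ideal = nRT/V = (3.06)(8.314)(292)/3.483 = 2132.85 kPa
vdW: P = nRT/(V − nb) − a n²/V² = 7428.73/3.38389 − 1276.26/12.1313 = 2195.32 − 105.204 = 2090.12 kPa
% deviation = (2090.12 − 2132.85)/2132.85 × 100% = -2.00%

-2.00 %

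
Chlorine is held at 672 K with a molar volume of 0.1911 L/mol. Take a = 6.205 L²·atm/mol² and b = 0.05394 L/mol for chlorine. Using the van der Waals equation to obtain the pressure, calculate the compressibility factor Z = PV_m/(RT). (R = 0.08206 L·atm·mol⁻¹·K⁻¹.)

Z ≈ 0.8044

P = RT/(V_m − b) − a/V_m² = (0.08206)(672)/(0.1911 − 0.05394) − 6.205/(0.1911)²
  = 55.144/0.13716 − 169.91 = 402.04 − 169.91 = 232.13 atm
Z = PV_m/(RT) = (232.13)(0.1911)/((0.08206)(672)) = 44.360/55.144 = 0.8044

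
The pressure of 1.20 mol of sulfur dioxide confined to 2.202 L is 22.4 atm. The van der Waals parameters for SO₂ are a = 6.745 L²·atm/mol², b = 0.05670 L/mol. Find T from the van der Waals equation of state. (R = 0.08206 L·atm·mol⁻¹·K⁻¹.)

T ≈ 528.8 K

T = (P + a n²/V²)(V − nb)/(nR)
P + a n²/V² = 22.4 + (6.745)(1.20)²/(2.202)² = 24.403 atm
V − nb = 2.202 − (1.20)(0.05670) = 2.1340 L
T = (24.403)(2.1340)/((1.20)(0.08206)) = 528.8 K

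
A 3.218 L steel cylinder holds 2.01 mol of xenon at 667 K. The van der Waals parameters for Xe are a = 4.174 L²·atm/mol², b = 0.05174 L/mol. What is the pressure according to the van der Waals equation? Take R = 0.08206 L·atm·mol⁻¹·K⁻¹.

P ≈ 33.70 atm

P = nRT/(V − nb) − a n²/V²
nRT/(V − nb) = (2.01)(0.08206)(667)/(3.218 − 2.01×0.05174) = 110.02/3.1140 = 35.331 atm
a n²/V² = (4.174)(2.01)²/(3.218)² = 1.6284 atm
P = 35.331 − 1.6284 = 33.70 atm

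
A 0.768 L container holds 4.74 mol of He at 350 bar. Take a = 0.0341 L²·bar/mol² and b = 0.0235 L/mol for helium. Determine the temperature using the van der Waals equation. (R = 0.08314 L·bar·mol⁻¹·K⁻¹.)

T ≈ 585.3 K

T = (P + a n²/V²)(V − nb)/(nR)
P + a n²/V² = 350 + (0.0341)(4.74)²/(0.768)² = 351.30 bar
V − nb = 0.768 − (4.74)(0.0235) = 0.65661 L
T = (351.30)(0.65661)/((4.74)(0.08314)) = 585.3 K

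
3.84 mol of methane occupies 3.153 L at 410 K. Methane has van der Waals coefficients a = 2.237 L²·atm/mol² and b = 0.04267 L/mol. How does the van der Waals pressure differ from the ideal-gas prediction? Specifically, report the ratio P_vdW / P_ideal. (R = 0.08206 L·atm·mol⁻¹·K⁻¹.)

Ideal: P_ideal = nRT/V = (3.84)(0.08206)(410)/3.153 = 40.9753 atm
vdW: P = nRT/(V − nb) − a n²/V² = 129.195/2.98915 − 32.9859/9.94141 = 43.2213 − 3.31803 = 39.9033 atm
Ratio = 39.9033/40.9753 = 0.9738

P_vdW / P_ideal ≈ 0.9738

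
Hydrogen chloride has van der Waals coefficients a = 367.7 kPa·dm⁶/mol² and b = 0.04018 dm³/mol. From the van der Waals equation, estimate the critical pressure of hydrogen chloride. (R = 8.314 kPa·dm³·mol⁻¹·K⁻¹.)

P_c ≈ 8435 kPa

For a van der Waals gas, P_c = a/(27b²).
P_c = 367.7/(27×(0.04018)²) = 367.7/0.043590 = 8435 kPa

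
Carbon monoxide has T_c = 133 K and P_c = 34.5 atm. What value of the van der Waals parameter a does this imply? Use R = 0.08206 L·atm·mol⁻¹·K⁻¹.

a ≈ 1.457 L²·atm/mol²

From T_c = 8a/(27Rb) and P_c = a/(27b²): a = 27 R² T_c²/(64 P_c).
a = 27×(0.08206)²×(133)²/(64×34.5) = 3216.1/2208.0 = 1.457 L²·atm/mol²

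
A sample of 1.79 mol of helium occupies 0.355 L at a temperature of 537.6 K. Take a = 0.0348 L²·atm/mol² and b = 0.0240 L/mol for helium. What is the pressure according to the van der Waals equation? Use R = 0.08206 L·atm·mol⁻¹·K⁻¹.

P = nRT/(V − nb) − a n²/V²
nRT/(V − nb) = (1.79)(0.08206)(537.6)/(0.355 − 1.79×0.0240) = 78.967/0.31204 = 253.07 atm
a n²/V² = (0.0348)(1.79)²/(0.355)² = 0.88477 atm
P = 253.07 − 0.88477 = 252.2 atm

P ≈ 252.2 atm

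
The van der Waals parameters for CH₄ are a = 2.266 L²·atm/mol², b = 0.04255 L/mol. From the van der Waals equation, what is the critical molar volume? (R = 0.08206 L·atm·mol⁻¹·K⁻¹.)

For a van der Waals gas, V_m,c = 3b.
V_m,c = 3×0.04255 = 0.1277 L/mol

V_m,c ≈ 0.1277 L/mol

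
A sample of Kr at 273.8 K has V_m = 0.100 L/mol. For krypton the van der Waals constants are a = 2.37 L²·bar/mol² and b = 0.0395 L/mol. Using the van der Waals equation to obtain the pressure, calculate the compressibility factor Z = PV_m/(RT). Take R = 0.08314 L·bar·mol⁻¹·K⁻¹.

Z ≈ 0.6118

P = RT/(V_m − b) − a/V_m² = (0.08314)(273.8)/(0.100 − 0.0395) − 2.37/(0.100)²
  = 22.764/0.060500 − 237.00 = 376.26 − 237.00 = 139.26 bar
Z = PV_m/(RT) = (139.26)(0.100)/((0.08314)(273.8)) = 13.926/22.764 = 0.6118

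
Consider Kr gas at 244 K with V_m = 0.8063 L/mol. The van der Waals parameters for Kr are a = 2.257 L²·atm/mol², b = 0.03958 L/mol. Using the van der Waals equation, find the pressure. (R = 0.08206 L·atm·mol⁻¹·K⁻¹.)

P ≈ 22.64 atm

P = RT/(V_m − b) − a/V_m²
RT/(V_m − b) = (0.08206)(244)/(0.8063 − 0.03958) = 20.023/0.76672 = 26.115 atm
a/V_m² = 2.257/(0.8063)² = 3.4717 atm
P = 26.115 − 3.4717 = 22.64 atm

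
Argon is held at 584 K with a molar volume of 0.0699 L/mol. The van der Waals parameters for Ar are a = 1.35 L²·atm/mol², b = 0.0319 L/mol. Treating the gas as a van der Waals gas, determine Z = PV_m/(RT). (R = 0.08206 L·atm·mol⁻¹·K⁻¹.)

P = RT/(V_m − b) − a/V_m² = (0.08206)(584)/(0.0699 − 0.0319) − 1.35/(0.0699)²
  = 47.923/0.038000 − 276.30 = 1261.1 − 276.30 = 984.8 atm
Z = PV_m/(RT) = (984.8)(0.0699)/((0.08206)(584)) = 68.838/47.923 = 1.436

Z ≈ 1.436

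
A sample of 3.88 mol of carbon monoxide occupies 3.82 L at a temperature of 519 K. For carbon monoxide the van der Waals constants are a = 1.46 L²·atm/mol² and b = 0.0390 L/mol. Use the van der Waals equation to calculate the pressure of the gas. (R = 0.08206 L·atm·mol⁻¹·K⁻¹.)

P = nRT/(V − nb) − a n²/V²
nRT/(V − nb) = (3.88)(0.08206)(519)/(3.82 − 3.88×0.0390) = 165.25/3.6687 = 45.043 atm
a n²/V² = (1.46)(3.88)²/(3.82)² = 1.5062 atm
P = 45.043 − 1.5062 = 43.54 atm

P ≈ 43.54 atm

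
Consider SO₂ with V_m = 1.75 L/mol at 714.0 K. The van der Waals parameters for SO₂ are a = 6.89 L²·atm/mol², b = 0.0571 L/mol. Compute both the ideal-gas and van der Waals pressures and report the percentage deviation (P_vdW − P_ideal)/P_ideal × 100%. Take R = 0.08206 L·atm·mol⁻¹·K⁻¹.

Ideal: P_ideal = RT/V_m = (0.08206)(714.0)/1.75 = 33.4805 atm
vdW: P = RT/(V_m − b) − a/V_m² = 58.5908/1.69290 − 6.89/3.06250 = 34.6097 − 2.24980 = 32.3599 atm
% deviation = (32.3599 − 33.4805)/33.4805 × 100% = -3.35%

-3.35 %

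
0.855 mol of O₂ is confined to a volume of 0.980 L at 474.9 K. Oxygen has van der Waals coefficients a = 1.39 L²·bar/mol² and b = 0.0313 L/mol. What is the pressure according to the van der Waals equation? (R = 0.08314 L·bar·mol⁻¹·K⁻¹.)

P = nRT/(V − nb) − a n²/V²
nRT/(V − nb) = (0.855)(0.08314)(474.9)/(0.980 − 0.855×0.0313) = 33.758/0.95324 = 35.414 bar
a n²/V² = (1.39)(0.855)²/(0.980)² = 1.0580 bar
P = 35.414 − 1.0580 = 34.36 bar

P ≈ 34.36 bar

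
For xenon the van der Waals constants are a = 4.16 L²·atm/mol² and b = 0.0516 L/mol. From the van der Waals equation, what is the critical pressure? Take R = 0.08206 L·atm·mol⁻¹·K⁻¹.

For a van der Waals gas, P_c = a/(27b²).
P_c = 4.16/(27×(0.0516)²) = 4.16/0.071889 = 57.87 atm

P_c ≈ 57.87 atm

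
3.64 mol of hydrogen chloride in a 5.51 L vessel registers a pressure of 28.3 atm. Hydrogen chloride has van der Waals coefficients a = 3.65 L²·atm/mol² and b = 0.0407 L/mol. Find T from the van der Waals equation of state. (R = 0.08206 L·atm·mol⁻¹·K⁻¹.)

T = (P + a n²/V²)(V − nb)/(nR)
P + a n²/V² = 28.3 + (3.65)(3.64)²/(5.51)² = 29.893 atm
V − nb = 5.51 − (3.64)(0.0407) = 5.3619 L
T = (29.893)(5.3619)/((3.64)(0.08206)) = 536.6 K

T ≈ 536.6 K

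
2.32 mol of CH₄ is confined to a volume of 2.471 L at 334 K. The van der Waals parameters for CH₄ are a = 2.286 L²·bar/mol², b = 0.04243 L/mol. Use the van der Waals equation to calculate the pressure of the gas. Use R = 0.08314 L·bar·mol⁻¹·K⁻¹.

P = nRT/(V − nb) − a n²/V²
nRT/(V − nb) = (2.32)(0.08314)(334)/(2.471 − 2.32×0.04243) = 64.424/2.3726 = 27.153 bar
a n²/V² = (2.286)(2.32)²/(2.471)² = 2.0151 bar
P = 27.153 − 2.0151 = 25.14 bar

P ≈ 25.14 bar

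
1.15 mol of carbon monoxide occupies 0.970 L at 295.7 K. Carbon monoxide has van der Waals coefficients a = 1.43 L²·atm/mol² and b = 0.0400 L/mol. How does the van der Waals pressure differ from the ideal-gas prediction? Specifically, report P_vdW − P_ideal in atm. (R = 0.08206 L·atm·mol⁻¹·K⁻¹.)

ΔP ≈ -0.578 atm

Ideal: P_ideal = nRT/V = (1.15)(0.08206)(295.7)/0.970 = 28.7680 atm
vdW: P = nRT/(V − nb) − a n²/V² = 27.9049/0.924000 − 1.89118/0.940900 = 30.2001 − 2.00997 = 28.1901 atm
ΔP = 28.1901 − 28.7680 = -0.578 atm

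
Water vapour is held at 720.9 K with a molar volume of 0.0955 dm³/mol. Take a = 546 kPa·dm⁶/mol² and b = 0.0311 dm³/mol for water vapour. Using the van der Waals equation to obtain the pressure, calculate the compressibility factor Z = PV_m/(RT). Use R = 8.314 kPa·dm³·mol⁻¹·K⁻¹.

P = RT/(V_m − b) − a/V_m² = (8.314)(720.9)/(0.0955 − 0.0311) − 546/(0.0955)²
  = 5993.6/0.064400 − 59867 = 93068 − 59867 = 33201 kPa
Z = PV_m/(RT) = (33201)(0.0955)/((8.314)(720.9)) = 3170.7/5993.6 = 0.5290

Z ≈ 0.5290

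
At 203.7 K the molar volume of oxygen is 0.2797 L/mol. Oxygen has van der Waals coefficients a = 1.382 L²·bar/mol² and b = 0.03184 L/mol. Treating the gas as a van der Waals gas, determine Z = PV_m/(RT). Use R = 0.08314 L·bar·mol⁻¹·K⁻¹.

P = RT/(V_m − b) − a/V_m² = (0.08314)(203.7)/(0.2797 − 0.03184) − 1.382/(0.2797)²
  = 16.936/0.24786 − 17.665 = 68.329 − 17.665 = 50.664 bar
Z = PV_m/(RT) = (50.664)(0.2797)/((0.08314)(203.7)) = 14.171/16.936 = 0.8367

Z ≈ 0.8367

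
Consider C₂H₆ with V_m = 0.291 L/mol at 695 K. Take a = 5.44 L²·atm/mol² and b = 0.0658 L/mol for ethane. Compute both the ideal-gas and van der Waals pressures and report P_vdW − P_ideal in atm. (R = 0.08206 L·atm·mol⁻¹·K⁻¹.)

ΔP ≈ -6.98 atm

Ideal: P_ideal = RT/V_m = (0.08206)(695)/0.291 = 195.985 atm
vdW: P = RT/(V_m − b) − a/V_m² = 57.0317/0.225200 − 5.44/0.0846810 = 253.249 − 64.2411 = 189.008 atm
ΔP = 189.008 − 195.985 = -6.98 atm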